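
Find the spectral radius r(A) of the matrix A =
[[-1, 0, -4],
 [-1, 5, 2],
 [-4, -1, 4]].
r(A) ≈ 5.7451

The eigenvalues of A are the roots of its characteristic polynomial. With M = A (coefficients from the trace, the sum of principal 2x2 minors, and det A):
  p(λ) = det(λ I - M) = λ^3 - 8λ^2 - 3λ + 106.
No integer candidate from the rational root theorem (±divisors of 106) is a root, so the roots are irrational. The cubic discriminant is Δ = -39808 < 0, so there is one real root and a complex-conjugate pair. p(-4) = -74 and p(-3) = 16 have opposite signs, so a root lies in (-4, -3); Newton's method refines it to λ ≈ -3.2115. Dividing out (λ - (-3.2115)) leaves approximately λ^2 - 11.2115λ + 33.0061. For λ^2 - 11.2115λ + 33.0061 the discriminant is -6.3261. It is negative, so the remaining roots are the complex-conjugate pair λ ≈ 5.6058 ± 1.2576i. Their product equals the constant term, so |λ|^2 ≈ 33.0061 and |λ| ≈ 5.7451.
Thus the eigenvalues (to 4 decimals) are -3.2115 (modulus 3.2115); 5.6058 ± 1.2576i (modulus 5.7451). The spectral radius is the largest modulus: r(A) ≈ 5.7451. (Cross-check: r(A) ≤ ||A||_2 ≈ 6.7349; equality holds whenever A is normal, though it can also hold for some non-normal A.)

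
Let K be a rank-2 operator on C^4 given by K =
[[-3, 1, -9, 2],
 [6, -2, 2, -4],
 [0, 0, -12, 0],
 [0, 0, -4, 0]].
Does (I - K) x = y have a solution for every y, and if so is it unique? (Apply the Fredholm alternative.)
(I - K) is invertible (det(I - K) = 78 ≠ 0), so for every y in C^4 the equation (I - K) x = y has a unique solution.

K has rank 2 and factors as K = U V^T = u1 v1^T + u2 v2^T with u1 = (2, 0, 3, 1), v1 = (3, -1, -3, -2), u2 = (-3, 2, -3, -1), v2 = (3, -1, 1, -2) (multiplying out reproduces the displayed K). The nonzero eigenvalues of U V^T coincide with those of the 2 x 2 matrix G = V^T U = [[v1·u1, v1·u2], [v2·u1, v2·u2]] = [[-5, 0], [7, -12]], and by the Sylvester determinant identity det(I_4 - U V^T) = det(I_2 - V^T U) = det([[6, 0], [-7, 13]]) = (6)(13) - (0)(-7) = 78. (Direct check: I - K =
[[4, -1, 9, -2],
 [-6, 3, -2, 4],
 [0, 0, 13, 0],
 [0, 0, 4, 1]]
has determinant 78.) The finite-dimensional Fredholm alternative says: either (I - K) is invertible, or ker(I - K) ≠ {0} and then range(I - K) = ker((I - K)^*)^⊥, with dim ker(I - K) = dim ker((I - K)^*). Since det(I - K) ≠ 0, 1 is not an eigenvalue of K and ker(I - K) = {0}, so we are in the first case: for every y there is a unique x = (I - K)^(-1) y. (Explicitly, by the Woodbury identity, (I - U V^T)^(-1) = I + U (I_2 - G)^(-1) V^T.)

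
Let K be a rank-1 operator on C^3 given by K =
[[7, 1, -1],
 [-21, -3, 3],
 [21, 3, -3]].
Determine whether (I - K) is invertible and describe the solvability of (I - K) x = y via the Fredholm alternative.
(I - K) is singular (det(I - K) = 0, i.e. 1 ∈ sigma(K)). (I - K) x = y is solvable iff y ⊥ ker((I - K)^*) = span{(7, 1, -1)}, i.e. iff 7y_1 + y_2 - y_3 = 0. When solvable, the solutions are x = y + c·(1, -3, 3), c arbitrary (ker(I - K) = span{(1, -3, 3)}, dimension 1).

K has rank 1, so it is an outer product K = u v^T: every row of K is a multiple of one row vector. Reading off the entries, u = (1, -3, 3) and v = (7, 1, -1) (row i of K equals u_i·v^T). A rank-one matrix u v^T satisfies K u = u (v·u) and kills the (2)-dimensional subspace v^⊥, so its characteristic polynomial is lambda^2 (lambda - v·u) with v·u = tr K = 1. Hence the eigenvalues of I - K are 1 (multiplicity 2) and 1 - (1) = 0, so det(I - K) = 0. (Direct check: I - K =
[[-6, -1, 1],
 [21, 4, -3],
 [-21, -3, 4]]
has determinant 0.) So 1 is an eigenvalue of K and (I - K) is not invertible. The finite-dimensional Fredholm alternative says: either (I - K) is invertible, or ker(I - K) ≠ {0} and then range(I - K) = ker((I - K)^*)^⊥, with dim ker(I - K) = dim ker((I - K)^*). We are in the second case, so we need both kernels. Kernel of I - K: (I - K) u = u - u (v·u) = u - u = 0, so ker(I - K) = span{u} = span{(1, -3, 3)} (it is exactly 1-dimensional because rank(I - K) = 2). Kernel of the adjoint: K is real, so (I - K)^* = I - K^T = I - v u^T, and (I - v u^T) v = v - v (u·v) = 0; hence ker((I - K)^*) = span{v} = span{(7, 1, -1)}. Therefore (I - K) x = y is solvable iff <y, v> = 0, i.e. iff 7y_1 + y_2 - y_3 = 0. When this holds, K y = u (v·y) = 0, so (I - K) y = y and x = y is a particular solution; the full solution set is the line x = y + c·u = y + c·(1, -3, 3), c ∈ C.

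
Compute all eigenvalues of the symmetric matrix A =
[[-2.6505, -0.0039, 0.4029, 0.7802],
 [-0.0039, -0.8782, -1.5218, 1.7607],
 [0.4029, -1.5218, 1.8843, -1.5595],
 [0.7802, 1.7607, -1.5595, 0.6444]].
sigma(A) ≈ {-3, -2, 0, 4}

A is real symmetric, so its spectrum consists of real eigenvalues. Expanding the characteristic polynomial of the displayed matrix gives
  det(λ I - A) = p(λ) = λ^4 + (1)λ^3 + (-14)λ^2 + (-24)λ + (0).
Solving p(λ) = 0 yields eigenvalues ≈ -3, -2, 0, 4. (A is shown rounded to 4 decimals, so these recover the underlying integer eigenvalues to within that precision.)
Verification: the trace of A = -1 equals the sum of eigenvalues -1, and det(A) ≈ -0.0007 matches the eigenvalue product 0.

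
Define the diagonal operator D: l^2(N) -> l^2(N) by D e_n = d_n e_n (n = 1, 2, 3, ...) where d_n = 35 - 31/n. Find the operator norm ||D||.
||D|| = 35

For a diagonal operator on l^2 with entries d_n, ||D|| = sup_n |d_n|. Here d_1 = 4, d_2 = 39/2, ..., and d_n = 35 - 31/n increases monotonically toward 35. All terms lie in [4, 35), so |d_n| = d_n and the supremum is the limit 35, which is not attained by any individual d_n. Hence ||D|| = 35.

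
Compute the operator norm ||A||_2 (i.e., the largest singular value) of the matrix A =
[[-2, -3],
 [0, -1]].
||A||_2 = sqrt((14 + sqrt(180))/2) ≈ 3.7025 (= sqrt(largest eigenvalue of A^T A))

||A||_2 = sigma_max(A) = sqrt(lambda_max(A^T A)). Form the symmetric matrix M = A^T A =
[[4, 6],
 [6, 10]].
Its characteristic polynomial (trace, determinant of M give the coefficients) is
  p(λ) = det(λ I - M) = λ^2 - 14λ + 4.
For λ^2 - 14λ + 4 the discriminant is 180. It is nonnegative but not a perfect square, so the roots are real and irrational: λ = (14 ± sqrt(180))/2 ≈ 13.7082, 0.2918.
So the eigenvalues of A^T A are ≈ 0.2918, 13.7082 (all ≥ 0, as they must be for A^T A). The largest is λ_max = (14 + sqrt(180))/2 ≈ 13.7082, hence ||A||_2 = sqrt(λ_max) = sqrt((14 + sqrt(180))/2) ≈ 3.7025.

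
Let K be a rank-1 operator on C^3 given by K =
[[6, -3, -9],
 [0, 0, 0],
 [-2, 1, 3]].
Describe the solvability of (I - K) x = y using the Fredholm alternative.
(I - K) is invertible (det(I - K) = -8 ≠ 0), so for every y in C^3 the equation (I - K) x = y has a unique solution.

K has rank 1, so it is an outer product K = u v^T: every row of K is a multiple of one row vector. Reading off the entries, u = (-3, 0, 1) and v = (-2, 1, 3) (row i of K equals u_i·v^T). A rank-one matrix u v^T satisfies K u = u (v·u) and kills the (2)-dimensional subspace v^⊥, so its characteristic polynomial is lambda^2 (lambda - v·u) with v·u = tr K = 9. Hence the eigenvalues of I - K are 1 (multiplicity 2) and 1 - (9) = -8, so det(I - K) = -8. (Direct check: I - K =
[[-5, 3, 9],
 [0, 1, 0],
 [2, -1, -2]]
has determinant -8.) The finite-dimensional Fredholm alternative says: either (I - K) is invertible, or ker(I - K) ≠ {0} and then range(I - K) = ker((I - K)^*)^⊥, with dim ker(I - K) = dim ker((I - K)^*). Since det(I - K) ≠ 0, 1 is not an eigenvalue of K and ker(I - K) = {0}, so we are in the first case: for every y there is a unique x = (I - K)^(-1) y. Explicitly, by the Sherman–Morrison formula, (I - u v^T)^(-1) = I + u v^T/(1 - v·u), i.e. (I - K)^(-1) = I + K/(-8).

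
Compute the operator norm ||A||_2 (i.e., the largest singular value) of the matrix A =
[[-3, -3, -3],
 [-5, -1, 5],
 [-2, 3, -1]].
||A||_2 ≈ 7.1746 (= sqrt(largest eigenvalue of A^T A))

||A||_2 = sigma_max(A) = sqrt(lambda_max(A^T A)). Form the symmetric matrix M = A^T A =
[[38, 8, -14],
 [8, 19, 1],
 [-14, 1, 35]].
Its characteristic polynomial (trace, sum of principal 2x2 minors, determinant of M give the coefficients) is
  p(λ) = det(λ I - M) = λ^3 - 92λ^2 + 2456λ - 19044.
No integer candidate from the rational root theorem (±divisors of 19044) is a root, so the roots are irrational. The cubic discriminant is Δ = 141571664 > 0, so there are three distinct real roots. p(13) = -467 and p(14) = 52 have opposite signs, so a root lies in (13, 14); Newton's method refines it to λ ≈ 13.8902. p(26) = 196 and p(27) = -117 have opposite signs, so a root lies in (26, 27); Newton's method refines it to λ ≈ 26.6354. p(51) = -429 and p(52) = 508 have opposite signs, so a root lies in (51, 52); Newton's method refines it to λ ≈ 51.4745. Check (Vieta): the three roots sum to 92, matching tr M = 92.
So the eigenvalues of A^T A are ≈ 13.8902, 26.6354, 51.4745 (all ≥ 0, as they must be for A^T A). The largest is λ_max ≈ 51.4745, hence ||A||_2 = sqrt(λ_max) ≈ 7.1746.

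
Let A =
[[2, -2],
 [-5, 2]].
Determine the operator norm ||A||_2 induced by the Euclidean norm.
||A||_2 = 6 (= sqrt(largest eigenvalue of A^T A))

||A||_2 = sigma_max(A) = sqrt(lambda_max(A^T A)). Form the symmetric matrix M = A^T A =
[[29, -14],
 [-14, 8]].
Its characteristic polynomial (trace, determinant of M give the coefficients) is
  p(λ) = det(λ I - M) = λ^2 - 37λ + 36.
For λ^2 - 37λ + 36 the discriminant is 1225. It is a perfect square (35^2), so the roots are rational: λ = (37 ± 35)/2 = 36, 1.
So the eigenvalues of A^T A are ≈ 1, 36 (all ≥ 0, as they must be for A^T A). The largest is λ_max = 36, hence ||A||_2 = sqrt(λ_max) = 6.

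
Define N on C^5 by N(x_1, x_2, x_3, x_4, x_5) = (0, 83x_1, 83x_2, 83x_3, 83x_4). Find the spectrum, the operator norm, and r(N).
sigma(N) = {0}; ||N|| = 83; r(N) = 0. (N is nilpotent with N^5 = 0.)

On C^5, N is a strictly lower-triangular matrix with 83 on the subdiagonal and zeros elsewhere, so its characteristic polynomial is lambda^5 and every eigenvalue is 0: sigma(N) = {0}. For the operator norm, N e_i = 83e_{i+1} for i = 1, ..., 4 and N e_5 = 0, so the singular values of N are 83 (with multiplicity 4) and 0; hence ||N|| = 83. The spectral radius r(N) = max|lambda| = 0. Note ||N|| > r(N) — characteristic of non-normal nilpotent operators. Indeed N^5 = 0.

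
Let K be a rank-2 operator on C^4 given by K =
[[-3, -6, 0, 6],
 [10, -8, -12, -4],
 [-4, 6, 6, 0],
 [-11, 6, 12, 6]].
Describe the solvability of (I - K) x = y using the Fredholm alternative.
(I - K) is invertible (det(I - K) = 150 ≠ 0), so for every y in C^4 the equation (I - K) x = y has a unique solution.

K has rank 2 and factors as K = U V^T = u1 v1^T + u2 v2^T with u1 = (-3, 2, 0, -3), v1 = (3, -1, -3, -2), u2 = (-3, -2, 2, 1), v2 = (-2, 3, 3, 0) (multiplying out reproduces the displayed K). The nonzero eigenvalues of U V^T coincide with those of the 2 x 2 matrix G = V^T U = [[v1·u1, v1·u2], [v2·u1, v2·u2]] = [[-5, -15], [12, 6]], and by the Sylvester determinant identity det(I_4 - U V^T) = det(I_2 - V^T U) = det([[6, 15], [-12, -5]]) = (6)(-5) - (15)(-12) = 150. (Direct check: I - K =
[[4, 6, 0, -6],
 [-10, 9, 12, 4],
 [4, -6, -5, 0],
 [11, -6, -12, -5]]
has determinant 150.) The finite-dimensional Fredholm alternative says: either (I - K) is invertible, or ker(I - K) ≠ {0} and then range(I - K) = ker((I - K)^*)^⊥, with dim ker(I - K) = dim ker((I - K)^*). Since det(I - K) ≠ 0, 1 is not an eigenvalue of K and ker(I - K) = {0}, so we are in the first case: for every y there is a unique x = (I - K)^(-1) y. (Explicitly, by the Woodbury identity, (I - U V^T)^(-1) = I + U (I_2 - G)^(-1) V^T.)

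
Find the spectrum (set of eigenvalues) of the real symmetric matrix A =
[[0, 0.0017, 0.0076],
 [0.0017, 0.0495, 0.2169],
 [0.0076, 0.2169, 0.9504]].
sigma(A) ≈ {0, 1} (0 with multiplicity 2)

A is real symmetric, so its spectrum consists of real eigenvalues. Expanding the characteristic polynomial of the displayed matrix gives
  det(λ I - A) = p(λ) = λ^3 + (-1)λ^2 + (0)λ + (0).
Solving p(λ) = 0 yields eigenvalues ≈ 0, 0, 1. (A is shown rounded to 4 decimals, so these recover the underlying integer eigenvalues to within that precision.)
Verification: the trace of A = 1 equals the sum of eigenvalues 1, and det(A) ≈ -0.0000 matches the eigenvalue product 0.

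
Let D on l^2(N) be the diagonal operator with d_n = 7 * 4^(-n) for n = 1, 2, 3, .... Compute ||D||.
||D|| = 7/4 (attained at n = 1)

For D diagonal, ||D|| = sup_n |d_n|. The sequence d_n = 7 * 4^(-n) is positive and strictly decreasing (ratio 4^(-1) < 1), so the supremum is d_1 = 7/4. Hence ||D|| = 7/4.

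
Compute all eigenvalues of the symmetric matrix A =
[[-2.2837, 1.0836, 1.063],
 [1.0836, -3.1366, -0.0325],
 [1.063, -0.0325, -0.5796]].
sigma(A) ≈ {-4, -2, 0}

A is real symmetric, so its spectrum consists of real eigenvalues. Expanding the characteristic polynomial of the displayed matrix gives
  det(λ I - A) = p(λ) = λ^3 + (6)λ^2 + (8)λ + (0).
Solving p(λ) = 0 yields eigenvalues ≈ -4, -2, 0. (A is shown rounded to 4 decimals, so these recover the underlying integer eigenvalues to within that precision.)
Verification: the trace of A = -6 equals the sum of eigenvalues -6, and det(A) ≈ 0.0007 matches the eigenvalue product 0.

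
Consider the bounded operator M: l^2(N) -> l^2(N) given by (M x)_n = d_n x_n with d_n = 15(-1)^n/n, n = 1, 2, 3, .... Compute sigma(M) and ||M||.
sigma(M) = {15(-1)^n/n : n ≥ 1} ∪ {0}; ||M|| = 15

A bounded diagonal operator on l^2 with diagonal entries d_n has spectrum equal to the closure of {d_n : n ≥ 1}: every d_n is an eigenvalue (with eigenvector e_n), so {d_n} ⊂ sigma(M); the spectrum is closed, so its closure is too; and for lambda not in the closure, (M - lambda I) has bounded inverse (the diagonal entries 1/(d_n - lambda) are bounded). For our sequence d_n = 15(-1)^n/n, n = 1, 2, 3, ...:
  - {d_n} = {15(-1)^n/n : n ≥ 1}; the only limit point is 0
  - closure = {15(-1)^n/n : n ≥ 1} ∪ {0}
For the norm: a diagonal operator has ||M|| = sup_n |d_n|. Here |d_n| = 15/n is decreasing, so sup_n |d_n| = |d_1| = 15. So ||M|| = 15.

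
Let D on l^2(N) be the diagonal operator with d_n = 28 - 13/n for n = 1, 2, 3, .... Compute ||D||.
||D|| = 28

For a diagonal operator on l^2 with entries d_n, ||D|| = sup_n |d_n|. Here d_1 = 15, d_2 = 43/2, ..., and d_n = 28 - 13/n increases monotonically toward 28. All terms lie in [15, 28), so |d_n| = d_n and the supremum is the limit 28, which is not attained by any individual d_n. Hence ||D|| = 28.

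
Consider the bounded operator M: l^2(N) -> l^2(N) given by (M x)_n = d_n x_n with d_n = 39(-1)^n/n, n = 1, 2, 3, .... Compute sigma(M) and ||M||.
sigma(M) = {39(-1)^n/n : n ≥ 1} ∪ {0}; ||M|| = 39

A bounded diagonal operator on l^2 with diagonal entries d_n has spectrum equal to the closure of {d_n : n ≥ 1}: every d_n is an eigenvalue (with eigenvector e_n), so {d_n} ⊂ sigma(M); the spectrum is closed, so its closure is too; and for lambda not in the closure, (M - lambda I) has bounded inverse (the diagonal entries 1/(d_n - lambda) are bounded). For our sequence d_n = 39(-1)^n/n, n = 1, 2, 3, ...:
  - {d_n} = {39(-1)^n/n : n ≥ 1}; the only limit point is 0
  - closure = {39(-1)^n/n : n ≥ 1} ∪ {0}
For the norm: a diagonal operator has ||M|| = sup_n |d_n|. Here |d_n| = 39/n is decreasing, so sup_n |d_n| = |d_1| = 39. So ||M|| = 39.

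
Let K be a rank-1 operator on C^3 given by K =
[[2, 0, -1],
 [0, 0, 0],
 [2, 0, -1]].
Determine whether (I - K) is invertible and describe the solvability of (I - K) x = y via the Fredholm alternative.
(I - K) is singular (det(I - K) = 0, i.e. 1 ∈ sigma(K)). (I - K) x = y is solvable iff y ⊥ ker((I - K)^*) = span{(2, 0, -1)}, i.e. iff 2y_1 - y_3 = 0. When solvable, the solutions are x = y + c·(1, 0, 1), c arbitrary (ker(I - K) = span{(1, 0, 1)}, dimension 1).

K has rank 1, so it is an outer product K = u v^T: every row of K is a multiple of one row vector. Reading off the entries, u = (1, 0, 1) and v = (2, 0, -1) (row i of K equals u_i·v^T). A rank-one matrix u v^T satisfies K u = u (v·u) and kills the (2)-dimensional subspace v^⊥, so its characteristic polynomial is lambda^2 (lambda - v·u) with v·u = tr K = 1. Hence the eigenvalues of I - K are 1 (multiplicity 2) and 1 - (1) = 0, so det(I - K) = 0. (Direct check: I - K =
[[-1, 0, 1],
 [0, 1, 0],
 [-2, 0, 2]]
has determinant 0.) So 1 is an eigenvalue of K and (I - K) is not invertible. The finite-dimensional Fredholm alternative says: either (I - K) is invertible, or ker(I - K) ≠ {0} and then range(I - K) = ker((I - K)^*)^⊥, with dim ker(I - K) = dim ker((I - K)^*). We are in the second case, so we need both kernels. Kernel of I - K: (I - K) u = u - u (v·u) = u - u = 0, so ker(I - K) = span{u} = span{(1, 0, 1)} (it is exactly 1-dimensional because rank(I - K) = 2). Kernel of the adjoint: K is real, so (I - K)^* = I - K^T = I - v u^T, and (I - v u^T) v = v - v (u·v) = 0; hence ker((I - K)^*) = span{v} = span{(2, 0, -1)}. Therefore (I - K) x = y is solvable iff <y, v> = 0, i.e. iff 2y_1 - y_3 = 0. When this holds, K y = u (v·y) = 0, so (I - K) y = y and x = y is a particular solution; the full solution set is the line x = y + c·u = y + c·(1, 0, 1), c ∈ C.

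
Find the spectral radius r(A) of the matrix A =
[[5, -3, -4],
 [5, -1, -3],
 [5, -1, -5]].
r(A) ≈ 3.0659

The eigenvalues of A are the roots of its characteristic polynomial. With M = A (coefficients from the trace, the sum of principal 2x2 minors, and det A):
  p(λ) = det(λ I - M) = λ^3 + λ^2 + 7λ + 20.
No integer candidate from the rational root theorem (±divisors of 20) is a root, so the roots are irrational. The cubic discriminant is Δ = -9683 < 0, so there is one real root and a complex-conjugate pair. p(-3) = -19 and p(-2) = 2 have opposite signs, so a root lies in (-3, -2); Newton's method refines it to λ ≈ -2.1278. Dividing out (λ - (-2.1278)) leaves approximately λ^2 - 1.1278λ + 9.3996. For λ^2 - 1.1278λ + 9.3996 the discriminant is -36.3265. It is negative, so the remaining roots are the complex-conjugate pair λ ≈ 0.5639 ± 3.0136i. Their product equals the constant term, so |λ|^2 ≈ 9.3996 and |λ| ≈ 3.0659.
Thus the eigenvalues (to 4 decimals) are -2.1278 (modulus 2.1278); 0.5639 ± 3.0136i (modulus 3.0659). The spectral radius is the largest modulus: r(A) ≈ 3.0659. (Cross-check: r(A) ≤ ||A||_2 ≈ 11.4996; equality holds whenever A is normal, though it can also hold for some non-normal A.)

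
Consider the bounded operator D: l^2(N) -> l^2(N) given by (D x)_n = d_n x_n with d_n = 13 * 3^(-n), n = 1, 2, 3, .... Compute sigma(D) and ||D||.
sigma(D) = {13 * 3^(-n) : n ≥ 1} ∪ {0}; ||D|| = 13/3

A bounded diagonal operator on l^2 with diagonal entries d_n has spectrum equal to the closure of {d_n : n ≥ 1}: every d_n is an eigenvalue (with eigenvector e_n), so {d_n} ⊂ sigma(D); the spectrum is closed, so its closure is too; and for lambda not in the closure, (D - lambda I) has bounded inverse (the diagonal entries 1/(d_n - lambda) are bounded). For our sequence d_n = 13 * 3^(-n), n = 1, 2, 3, ...:
  - {d_n} = {13 * 3^(-n) : n ≥ 1}; the only limit point is 0
  - closure = {13 * 3^(-n) : n ≥ 1} ∪ {0}
For the norm: a diagonal operator has ||D|| = sup_n |d_n|. Here d_n = 13 * 3^(-n) is positive and decreasing, so sup_n |d_n| = d_1 = 13/3. So ||D|| = 13/3.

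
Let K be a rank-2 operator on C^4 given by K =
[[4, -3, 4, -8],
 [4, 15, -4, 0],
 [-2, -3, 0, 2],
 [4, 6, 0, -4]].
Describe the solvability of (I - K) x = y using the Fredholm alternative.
(I - K) is invertible (det(I - K) = 10 ≠ 0), so for every y in C^4 the equation (I - K) x = y has a unique solution.

K has rank 2 and factors as K = U V^T = u1 v1^T + u2 v2^T with u1 = (1, 3, -1, 2), v1 = (2, 3, 0, -2), u2 = (2, -2, 0, 0), v2 = (1, -3, 2, -3) (multiplying out reproduces the displayed K). The nonzero eigenvalues of U V^T coincide with those of the 2 x 2 matrix G = V^T U = [[v1·u1, v1·u2], [v2·u1, v2·u2]] = [[7, -2], [-16, 8]], and by the Sylvester determinant identity det(I_4 - U V^T) = det(I_2 - V^T U) = det([[-6, 2], [16, -7]]) = (-6)(-7) - (2)(16) = 10. (Direct check: I - K =
[[-3, 3, -4, 8],
 [-4, -14, 4, 0],
 [2, 3, 1, -2],
 [-4, -6, 0, 5]]
has determinant 10.) The finite-dimensional Fredholm alternative says: either (I - K) is invertible, or ker(I - K) ≠ {0} and then range(I - K) = ker((I - K)^*)^⊥, with dim ker(I - K) = dim ker((I - K)^*). Since det(I - K) ≠ 0, 1 is not an eigenvalue of K and ker(I - K) = {0}, so we are in the first case: for every y there is a unique x = (I - K)^(-1) y. (Explicitly, by the Woodbury identity, (I - U V^T)^(-1) = I + U (I_2 - G)^(-1) V^T.)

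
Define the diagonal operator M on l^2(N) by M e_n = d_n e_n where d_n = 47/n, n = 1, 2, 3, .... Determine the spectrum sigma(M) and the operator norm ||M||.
sigma(M) = {47/n : n ≥ 1} ∪ {0}; ||M|| = 47

A bounded diagonal operator on l^2 with diagonal entries d_n has spectrum equal to the closure of {d_n : n ≥ 1}: every d_n is an eigenvalue (with eigenvector e_n), so {d_n} ⊂ sigma(M); the spectrum is closed, so its closure is too; and for lambda not in the closure, (M - lambda I) has bounded inverse (the diagonal entries 1/(d_n - lambda) are bounded). For our sequence d_n = 47/n, n = 1, 2, 3, ...:
  - {d_n} = {47/n : n ≥ 1}; the only limit point is 0
  - closure = {47/n : n ≥ 1} ∪ {0}
For the norm: a diagonal operator has ||M|| = sup_n |d_n|. Here d_n = 47/n is positive and decreasing, so sup_n |d_n| = d_1 = 47. So ||M|| = 47.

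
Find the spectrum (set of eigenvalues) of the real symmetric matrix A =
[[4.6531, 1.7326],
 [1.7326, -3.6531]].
sigma(A) ≈ {-4, 5}

A is real symmetric, so its spectrum consists of real eigenvalues. Expanding the characteristic polynomial of the displayed matrix gives
  det(λ I - A) = p(λ) = λ^2 + (-1)λ + (-20).
Solving p(λ) = 0 yields eigenvalues ≈ -4, 5. (A is shown rounded to 4 decimals, so these recover the underlying integer eigenvalues to within that precision.)
Verification: the trace of A = 1 equals the sum of eigenvalues 1, and det(A) ≈ -20.0001 matches the eigenvalue product -20.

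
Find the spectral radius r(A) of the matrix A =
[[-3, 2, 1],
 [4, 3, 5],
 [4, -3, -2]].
r(A) ≈ 3.3465

The eigenvalues of A are the roots of its characteristic polynomial. With M = A (coefficients from the trace, the sum of principal 2x2 minors, and det A):
  p(λ) = det(λ I - M) = λ^3 + 2λ^2 - 6λ - 5.
No integer candidate from the rational root theorem (±divisors of 5) is a root, so the roots are irrational. The cubic discriminant is Δ = 1573 > 0, so there are three distinct real roots. p(-4) = -13 and p(-3) = 4 have opposite signs, so a root lies in (-4, -3); Newton's method refines it to λ ≈ -3.3465. p(-1) = 2 and p(0) = -5 have opposite signs, so a root lies in (-1, 0); Newton's method refines it to λ ≈ -0.7222. p(2) = -1 and p(3) = 22 have opposite signs, so a root lies in (2, 3); Newton's method refines it to λ ≈ 2.0687. Check (Vieta): the three roots sum to -2, matching tr M = -2.
Thus the eigenvalues (to 4 decimals) are -3.3465 (modulus 3.3465); -0.7222 (modulus 0.7222); 2.0687 (modulus 2.0687). The spectral radius is the largest modulus: r(A) ≈ 3.3465. (Cross-check: r(A) ≤ ||A||_2 ≈ 7.1128; equality holds whenever A is normal, though it can also hold for some non-normal A.)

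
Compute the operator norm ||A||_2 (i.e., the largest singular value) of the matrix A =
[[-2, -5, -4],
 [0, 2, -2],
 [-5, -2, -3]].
||A||_2 ≈ 8.5844 (= sqrt(largest eigenvalue of A^T A))

||A||_2 = sigma_max(A) = sqrt(lambda_max(A^T A)). Form the symmetric matrix M = A^T A =
[[29, 20, 23],
 [20, 33, 22],
 [23, 22, 29]].
Its characteristic polynomial (trace, sum of principal 2x2 minors, determinant of M give the coefficients) is
  p(λ) = det(λ I - M) = λ^3 - 91λ^2 + 1342λ - 4900.
No integer candidate from the rational root theorem (±divisors of 4900) is a root, so the roots are irrational. The cubic discriminant is Δ = 599106932 > 0, so there are three distinct real roots. p(5) = -340 and p(6) = 92 have opposite signs, so a root lies in (5, 6); Newton's method refines it to λ ≈ 5.7553. p(11) = 182 and p(12) = -172 have opposite signs, so a root lies in (11, 12); Newton's method refines it to λ ≈ 11.5535. p(73) = -2856 and p(74) = 1316 have opposite signs, so a root lies in (73, 74); Newton's method refines it to λ ≈ 73.6912. Check (Vieta): the three roots sum to 91, matching tr M = 91.
So the eigenvalues of A^T A are ≈ 5.7553, 11.5535, 73.6912 (all ≥ 0, as they must be for A^T A). The largest is λ_max ≈ 73.6912, hence ||A||_2 = sqrt(λ_max) ≈ 8.5844.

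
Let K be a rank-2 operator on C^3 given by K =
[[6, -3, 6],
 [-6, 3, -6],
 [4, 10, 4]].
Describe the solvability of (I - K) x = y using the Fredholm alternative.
(I - K) is invertible (det(I - K) = 60 ≠ 0), so for every y in C^3 the equation (I - K) x = y has a unique solution.

K has rank 2 and factors as K = U V^T = u1 v1^T + u2 v2^T with u1 = (-3, 3, 2), v1 = (0, 3, 0), u2 = (-3, 3, -2), v2 = (-2, -2, -2) (multiplying out reproduces the displayed K). The nonzero eigenvalues of U V^T coincide with those of the 2 x 2 matrix G = V^T U = [[v1·u1, v1·u2], [v2·u1, v2·u2]] = [[9, 9], [-4, 4]], and by the Sylvester determinant identity det(I_3 - U V^T) = det(I_2 - V^T U) = det([[-8, -9], [4, -3]]) = (-8)(-3) - (-9)(4) = 60. (Direct check: I - K =
[[-5, 3, -6],
 [6, -2, 6],
 [-4, -10, -3]]
has determinant 60.) The finite-dimensional Fredholm alternative says: either (I - K) is invertible, or ker(I - K) ≠ {0} and then range(I - K) = ker((I - K)^*)^⊥, with dim ker(I - K) = dim ker((I - K)^*). Since det(I - K) ≠ 0, 1 is not an eigenvalue of K and ker(I - K) = {0}, so we are in the first case: for every y there is a unique x = (I - K)^(-1) y. (Explicitly, by the Woodbury identity, (I - U V^T)^(-1) = I + U (I_2 - G)^(-1) V^T.)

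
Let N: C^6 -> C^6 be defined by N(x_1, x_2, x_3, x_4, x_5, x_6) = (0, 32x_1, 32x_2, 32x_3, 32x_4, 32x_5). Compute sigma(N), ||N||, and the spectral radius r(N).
sigma(N) = {0}; ||N|| = 32; r(N) = 0. (N is nilpotent with N^6 = 0.)

On C^6, N is a strictly lower-triangular matrix with 32 on the subdiagonal and zeros elsewhere, so its characteristic polynomial is lambda^6 and every eigenvalue is 0: sigma(N) = {0}. For the operator norm, N e_i = 32e_{i+1} for i = 1, ..., 5 and N e_6 = 0, so the singular values of N are 32 (with multiplicity 5) and 0; hence ||N|| = 32. The spectral radius r(N) = max|lambda| = 0. Note ||N|| > r(N) — characteristic of non-normal nilpotent operators. Indeed N^6 = 0.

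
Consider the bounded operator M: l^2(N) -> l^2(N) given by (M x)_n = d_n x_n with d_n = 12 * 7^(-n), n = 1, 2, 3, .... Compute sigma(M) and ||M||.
sigma(M) = {12 * 7^(-n) : n ≥ 1} ∪ {0}; ||M|| = 12/7

A bounded diagonal operator on l^2 with diagonal entries d_n has spectrum equal to the closure of {d_n : n ≥ 1}: every d_n is an eigenvalue (with eigenvector e_n), so {d_n} ⊂ sigma(M); the spectrum is closed, so its closure is too; and for lambda not in the closure, (M - lambda I) has bounded inverse (the diagonal entries 1/(d_n - lambda) are bounded). For our sequence d_n = 12 * 7^(-n), n = 1, 2, 3, ...:
  - {d_n} = {12 * 7^(-n) : n ≥ 1}; the only limit point is 0
  - closure = {12 * 7^(-n) : n ≥ 1} ∪ {0}
For the norm: a diagonal operator has ||M|| = sup_n |d_n|. Here d_n = 12 * 7^(-n) is positive and decreasing, so sup_n |d_n| = d_1 = 12/7. So ||M|| = 12/7.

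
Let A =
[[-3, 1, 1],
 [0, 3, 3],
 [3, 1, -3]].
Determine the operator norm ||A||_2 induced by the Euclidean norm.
||A||_2 ≈ 5.6387 (= sqrt(largest eigenvalue of A^T A))

||A||_2 = sigma_max(A) = sqrt(lambda_max(A^T A)). Form the symmetric matrix M = A^T A =
[[18, 0, -12],
 [0, 11, 7],
 [-12, 7, 19]].
Its characteristic polynomial (trace, sum of principal 2x2 minors, determinant of M give the coefficients) is
  p(λ) = det(λ I - M) = λ^3 - 48λ^2 + 556λ - 1296.
No integer candidate from the rational root theorem (±divisors of 1296) is a root, so the roots are irrational. The cubic discriminant is Δ = 28649984 > 0, so there are three distinct real roots. p(3) = -33 and p(4) = 224 have opposite signs, so a root lies in (3, 4); Newton's method refines it to λ ≈ 3.1136. p(13) = 17 and p(14) = -176 have opposite signs, so a root lies in (13, 14); Newton's method refines it to λ ≈ 13.0915. p(31) = -397 and p(32) = 112 have opposite signs, so a root lies in (31, 32); Newton's method refines it to λ ≈ 31.7949. Check (Vieta): the three roots sum to 48, matching tr M = 48.
So the eigenvalues of A^T A are ≈ 3.1136, 13.0915, 31.7949 (all ≥ 0, as they must be for A^T A). The largest is λ_max ≈ 31.7949, hence ||A||_2 = sqrt(λ_max) ≈ 5.6387.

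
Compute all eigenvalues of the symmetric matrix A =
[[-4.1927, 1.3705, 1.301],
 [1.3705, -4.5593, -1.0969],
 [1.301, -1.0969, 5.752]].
sigma(A) ≈ {-6, -3, 6}

A is real symmetric, so its spectrum consists of real eigenvalues. Expanding the characteristic polynomial of the displayed matrix gives
  det(λ I - A) = p(λ) = λ^3 + (3)λ^2 + (-36)λ + (-108).
Solving p(λ) = 0 yields eigenvalues ≈ -6, -3, 6. (A is shown rounded to 4 decimals, so these recover the underlying integer eigenvalues to within that precision.)
Verification: the trace of A = -3 equals the sum of eigenvalues -3, and det(A) ≈ 108.0002 matches the eigenvalue product 108.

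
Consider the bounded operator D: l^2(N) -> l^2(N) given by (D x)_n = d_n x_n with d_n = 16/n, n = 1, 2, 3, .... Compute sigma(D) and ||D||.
sigma(D) = {16/n : n ≥ 1} ∪ {0}; ||D|| = 16

A bounded diagonal operator on l^2 with diagonal entries d_n has spectrum equal to the closure of {d_n : n ≥ 1}: every d_n is an eigenvalue (with eigenvector e_n), so {d_n} ⊂ sigma(D); the spectrum is closed, so its closure is too; and for lambda not in the closure, (D - lambda I) has bounded inverse (the diagonal entries 1/(d_n - lambda) are bounded). For our sequence d_n = 16/n, n = 1, 2, 3, ...:
  - {d_n} = {16/n : n ≥ 1}; the only limit point is 0
  - closure = {16/n : n ≥ 1} ∪ {0}
For the norm: a diagonal operator has ||D|| = sup_n |d_n|. Here d_n = 16/n is positive and decreasing, so sup_n |d_n| = d_1 = 16. So ||D|| = 16.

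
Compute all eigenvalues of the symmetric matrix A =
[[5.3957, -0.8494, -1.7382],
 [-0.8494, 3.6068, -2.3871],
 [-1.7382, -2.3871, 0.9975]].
sigma(A) ≈ {-1, 5, 6}

A is real symmetric, so its spectrum consists of real eigenvalues. Expanding the characteristic polynomial of the displayed matrix gives
  det(λ I - A) = p(λ) = λ^3 + (-10)λ^2 + (19)λ + (30).
Solving p(λ) = 0 yields eigenvalues ≈ -1, 5, 6. (A is shown rounded to 4 decimals, so these recover the underlying integer eigenvalues to within that precision.)
Verification: the trace of A = 10 equals the sum of eigenvalues 10, and det(A) ≈ -29.9993 matches the eigenvalue product -30.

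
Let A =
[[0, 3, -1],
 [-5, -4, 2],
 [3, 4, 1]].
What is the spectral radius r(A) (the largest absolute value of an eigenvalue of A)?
r(A) ≈ 4.2439

The eigenvalues of A are the roots of its characteristic polynomial. With M = A (coefficients from the trace, the sum of principal 2x2 minors, and det A):
  p(λ) = det(λ I - M) = λ^3 + 3λ^2 + 6λ - 41.
No integer candidate from the rational root theorem (±divisors of 41) is a root, so the roots are irrational. The cubic discriminant is Δ = -54783 < 0, so there is one real root and a complex-conjugate pair. p(2) = -9 and p(3) = 31 have opposite signs, so a root lies in (2, 3); Newton's method refines it to λ ≈ 2.2764. Dividing out (λ - (2.2764)) leaves approximately λ^2 + 5.2764λ + 18.011. For λ^2 + 5.2764λ + 18.011 the discriminant is -44.204. It is negative, so the remaining roots are the complex-conjugate pair λ ≈ -2.6382 ± 3.3243i. Their product equals the constant term, so |λ|^2 ≈ 18.011 and |λ| ≈ 4.2439.
Thus the eigenvalues (to 4 decimals) are 2.2764 (modulus 2.2764); -2.6382 ± 3.3243i (modulus 4.2439). The spectral radius is the largest modulus: r(A) ≈ 4.2439. (Cross-check: r(A) ≤ ||A||_2 ≈ 8.4374; equality holds whenever A is normal, though it can also hold for some non-normal A.)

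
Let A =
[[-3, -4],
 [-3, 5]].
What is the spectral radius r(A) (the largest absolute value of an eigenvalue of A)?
r(A) = (2 + sqrt(112))/2 ≈ 6.2915

The eigenvalues of A are the roots of its characteristic polynomial. With M = A (coefficients from the trace and determinant):
  p(λ) = det(λ I - M) = λ^2 - 2λ - 27.
For λ^2 - 2λ - 27 the discriminant is 112. It is nonnegative but not a perfect square, so the roots are real and irrational: λ = (2 ± sqrt(112))/2 ≈ 6.2915, -4.2915.
Thus the eigenvalues (to 4 decimals) are 6.2915 (modulus 6.2915); -4.2915 (modulus 4.2915). The spectral radius is the largest modulus: r(A) = (2 + sqrt(112))/2 ≈ 6.2915. (Cross-check: r(A) ≤ ||A||_2 ≈ 6.4331; equality holds whenever A is normal, though it can also hold for some non-normal A.)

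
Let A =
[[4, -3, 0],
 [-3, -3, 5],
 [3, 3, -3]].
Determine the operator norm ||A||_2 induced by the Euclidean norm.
||A||_2 ≈ 8.328 (= sqrt(largest eigenvalue of A^T A))

||A||_2 = sigma_max(A) = sqrt(lambda_max(A^T A)). Form the symmetric matrix M = A^T A =
[[34, 6, -24],
 [6, 27, -24],
 [-24, -24, 34]].
Its characteristic polynomial (trace, sum of principal 2x2 minors, determinant of M give the coefficients) is
  p(λ) = det(λ I - M) = λ^3 - 95λ^2 + 1804λ - 1764.
No integer candidate from the rational root theorem (±divisors of 1764) is a root, so the roots are irrational. The cubic discriminant is Δ = 5195242512 > 0, so there are three distinct real roots. p(1) = -54 and p(2) = 1472 have opposite signs, so a root lies in (1, 2); Newton's method refines it to λ ≈ 1.0335. p(24) = 636 and p(25) = -414 have opposite signs, so a root lies in (24, 25); Newton's method refines it to λ ≈ 24.6106. p(69) = -1074 and p(70) = 2016 have opposite signs, so a root lies in (69, 70); Newton's method refines it to λ ≈ 69.356. Check (Vieta): the three roots sum to 95, matching tr M = 95.
So the eigenvalues of A^T A are ≈ 1.0335, 24.6106, 69.356 (all ≥ 0, as they must be for A^T A). The largest is λ_max ≈ 69.356, hence ||A||_2 = sqrt(λ_max) ≈ 8.328.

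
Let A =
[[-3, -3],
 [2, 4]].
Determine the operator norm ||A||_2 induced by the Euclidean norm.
||A||_2 = sqrt((38 + sqrt(1300))/2) ≈ 6.085 (= sqrt(largest eigenvalue of A^T A))

||A||_2 = sigma_max(A) = sqrt(lambda_max(A^T A)). Form the symmetric matrix M = A^T A =
[[13, 17],
 [17, 25]].
Its characteristic polynomial (trace, determinant of M give the coefficients) is
  p(λ) = det(λ I - M) = λ^2 - 38λ + 36.
For λ^2 - 38λ + 36 the discriminant is 1300. It is nonnegative but not a perfect square, so the roots are real and irrational: λ = (38 ± sqrt(1300))/2 ≈ 37.0278, 0.9722.
So the eigenvalues of A^T A are ≈ 0.9722, 37.0278 (all ≥ 0, as they must be for A^T A). The largest is λ_max = (38 + sqrt(1300))/2 ≈ 37.0278, hence ||A||_2 = sqrt(λ_max) = sqrt((38 + sqrt(1300))/2) ≈ 6.085.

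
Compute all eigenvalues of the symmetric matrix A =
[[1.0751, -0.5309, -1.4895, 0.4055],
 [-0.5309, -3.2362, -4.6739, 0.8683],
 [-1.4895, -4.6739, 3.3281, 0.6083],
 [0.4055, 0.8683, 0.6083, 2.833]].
sigma(A) ≈ {-6, 1, 3, 6}

A is real symmetric, so its spectrum consists of real eigenvalues. Expanding the characteristic polynomial of the displayed matrix gives
  det(λ I - A) = p(λ) = λ^4 + (-4)λ^3 + (-33)λ^2 + (144)λ + (-108.0047).
Solving p(λ) = 0 yields eigenvalues ≈ -6, 1, 3, 6. (A is shown rounded to 4 decimals, so these recover the underlying integer eigenvalues to within that precision.)
Verification: the trace of A = 4 equals the sum of eigenvalues 4, and det(A) ≈ -108.0047 matches the eigenvalue product -108.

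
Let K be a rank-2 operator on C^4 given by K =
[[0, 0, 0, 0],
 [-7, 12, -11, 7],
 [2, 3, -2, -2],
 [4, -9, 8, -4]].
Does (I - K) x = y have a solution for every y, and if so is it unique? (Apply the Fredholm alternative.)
(I - K) is invertible (det(I - K) = 43 ≠ 0), so for every y in C^4 the equation (I - K) x = y has a unique solution.

K has rank 2 and factors as K = U V^T = u1 v1^T + u2 v2^T with u1 = (0, -1, -1, 1), v1 = (-2, -3, 2, 2), u2 = (0, 3, 0, -2), v2 = (-3, 3, -3, 3) (multiplying out reproduces the displayed K). The nonzero eigenvalues of U V^T coincide with those of the 2 x 2 matrix G = V^T U = [[v1·u1, v1·u2], [v2·u1, v2·u2]] = [[3, -13], [3, 3]], and by the Sylvester determinant identity det(I_4 - U V^T) = det(I_2 - V^T U) = det([[-2, 13], [-3, -2]]) = (-2)(-2) - (13)(-3) = 43. (Direct check: I - K =
[[1, 0, 0, 0],
 [7, -11, 11, -7],
 [-2, -3, 3, 2],
 [-4, 9, -8, 5]]
has determinant 43.) The finite-dimensional Fredholm alternative says: either (I - K) is invertible, or ker(I - K) ≠ {0} and then range(I - K) = ker((I - K)^*)^⊥, with dim ker(I - K) = dim ker((I - K)^*). Since det(I - K) ≠ 0, 1 is not an eigenvalue of K and ker(I - K) = {0}, so we are in the first case: for every y there is a unique x = (I - K)^(-1) y. (Explicitly, by the Woodbury identity, (I - U V^T)^(-1) = I + U (I_2 - G)^(-1) V^T.)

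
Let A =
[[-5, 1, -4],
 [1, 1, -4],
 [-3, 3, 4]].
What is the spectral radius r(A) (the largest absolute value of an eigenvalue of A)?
r(A) ≈ 6.1357

The eigenvalues of A are the roots of its characteristic polynomial. With M = A (coefficients from the trace, the sum of principal 2x2 minors, and det A):
  p(λ) = det(λ I - M) = λ^3 - 22λ + 96.
No integer candidate from the rational root theorem (±divisors of 96) is a root, so the roots are irrational. The cubic discriminant is Δ = -206240 < 0, so there is one real root and a complex-conjugate pair. p(-7) = -93 and p(-6) = 12 have opposite signs, so a root lies in (-7, -6); Newton's method refines it to λ ≈ -6.1357. Dividing out (λ - (-6.1357)) leaves approximately λ^2 - 6.1357λ + 15.6463. For λ^2 - 6.1357λ + 15.6463 the discriminant is -24.9388. It is negative, so the remaining roots are the complex-conjugate pair λ ≈ 3.0678 ± 2.4969i. Their product equals the constant term, so |λ|^2 ≈ 15.6463 and |λ| ≈ 3.9555.
Thus the eigenvalues (to 4 decimals) are -6.1357 (modulus 6.1357); 3.0678 ± 2.4969i (modulus 3.9555). The spectral radius is the largest modulus: r(A) ≈ 6.1357. (Cross-check: r(A) ≤ ||A||_2 ≈ 7.0097; equality holds whenever A is normal, though it can also hold for some non-normal A.)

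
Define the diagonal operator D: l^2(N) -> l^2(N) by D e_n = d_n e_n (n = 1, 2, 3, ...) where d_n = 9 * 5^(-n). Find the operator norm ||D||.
||D|| = 9/5 (attained at n = 1)

For D diagonal, ||D|| = sup_n |d_n|. The sequence d_n = 9 * 5^(-n) is positive and strictly decreasing (ratio 5^(-1) < 1), so the supremum is d_1 = 9/5. Hence ||D|| = 9/5.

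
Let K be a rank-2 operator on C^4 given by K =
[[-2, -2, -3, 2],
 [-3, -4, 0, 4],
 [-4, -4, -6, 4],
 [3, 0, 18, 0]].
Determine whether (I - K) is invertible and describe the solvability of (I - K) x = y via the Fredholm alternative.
(I - K) is invertible (det(I - K) = -39 ≠ 0), so for every y in C^4 the equation (I - K) x = y has a unique solution.

K has rank 2 and factors as K = U V^T = u1 v1^T + u2 v2^T with u1 = (-1, -1, -2, 3), v1 = (2, 2, 3, -2), u2 = (0, 1, 0, 3), v2 = (-1, -2, 3, 2) (multiplying out reproduces the displayed K). The nonzero eigenvalues of U V^T coincide with those of the 2 x 2 matrix G = V^T U = [[v1·u1, v1·u2], [v2·u1, v2·u2]] = [[-16, -4], [3, 4]], and by the Sylvester determinant identity det(I_4 - U V^T) = det(I_2 - V^T U) = det([[17, 4], [-3, -3]]) = (17)(-3) - (4)(-3) = -39. (Direct check: I - K =
[[3, 2, 3, -2],
 [3, 5, 0, -4],
 [4, 4, 7, -4],
 [-3, 0, -18, 1]]
has determinant -39.) The finite-dimensional Fredholm alternative says: either (I - K) is invertible, or ker(I - K) ≠ {0} and then range(I - K) = ker((I - K)^*)^⊥, with dim ker(I - K) = dim ker((I - K)^*). Since det(I - K) ≠ 0, 1 is not an eigenvalue of K and ker(I - K) = {0}, so we are in the first case: for every y there is a unique x = (I - K)^(-1) y. (Explicitly, by the Woodbury identity, (I - U V^T)^(-1) = I + U (I_2 - G)^(-1) V^T.)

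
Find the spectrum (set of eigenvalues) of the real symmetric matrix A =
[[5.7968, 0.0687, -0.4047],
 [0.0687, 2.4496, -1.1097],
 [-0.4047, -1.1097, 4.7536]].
sigma(A) ≈ {2, 5, 6}

A is real symmetric, so its spectrum consists of real eigenvalues. Expanding the characteristic polynomial of the displayed matrix gives
  det(λ I - A) = p(λ) = λ^3 + (-13)λ^2 + (52)λ + (-60).
Solving p(λ) = 0 yields eigenvalues ≈ 2, 5, 6. (A is shown rounded to 4 decimals, so these recover the underlying integer eigenvalues to within that precision.)
Verification: the trace of A = 13 equals the sum of eigenvalues 13, and det(A) ≈ 60.0001 matches the eigenvalue product 60.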